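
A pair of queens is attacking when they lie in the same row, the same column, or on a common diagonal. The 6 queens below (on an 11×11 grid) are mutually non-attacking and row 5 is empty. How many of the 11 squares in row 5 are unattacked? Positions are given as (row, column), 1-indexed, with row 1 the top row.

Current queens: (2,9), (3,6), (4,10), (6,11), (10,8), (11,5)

(2,9) attacks row 5 at column 9 and diagonals 6.
(3,6) attacks row 5 at column 6 and diagonals 4, 8.
(4,10) attacks row 5 at column 10 and diagonals 9, 11.
(6,11) attacks row 5 at column 11 and diagonals 10.
(10,8) attacks row 5 at column 8 and diagonals 3.
(11,5) attacks row 5 at column 5 and diagonals 11.
Attacked columns: {3, 4, 5, 6, 8, 9, 10, 11}. Safe: {1, 2, 7}.

3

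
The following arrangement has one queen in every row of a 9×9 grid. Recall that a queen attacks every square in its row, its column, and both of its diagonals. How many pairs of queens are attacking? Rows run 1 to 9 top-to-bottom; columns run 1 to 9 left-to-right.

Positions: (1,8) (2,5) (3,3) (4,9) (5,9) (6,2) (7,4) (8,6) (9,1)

2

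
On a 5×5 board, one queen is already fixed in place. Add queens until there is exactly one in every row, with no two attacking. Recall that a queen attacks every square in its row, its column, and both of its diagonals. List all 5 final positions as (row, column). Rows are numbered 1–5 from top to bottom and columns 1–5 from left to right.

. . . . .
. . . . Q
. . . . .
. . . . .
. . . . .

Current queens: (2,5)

Row 1: attacked by (2,5)→{4,5}. Safe: 1, 2, 3. Place at column 2.
Row 3: attacked by (1,2)→{2,4}; (2,5)→{4,5}. Safe: 1, 3. Place at column 3.
Row 4: attacked by (1,2)→{2,5}; (2,5)→{3,5}; (3,3)→{2,3,4}. Safe: 1. Place at column 1.
Row 5: attacked by (1,2)→{2}; (2,5)→{2,5}; (3,3)→{1,3,5}; (4,1)→{1,2}. Safe: 4. Place at column 4.
Columns [2, 5, 3, 1, 4], r−c [-1, -3, 0, 3, 1], r+c [3, 7, 6, 5, 9] are all distinct, so no two queens attack.

(1,2) (2,5) (3,3) (4,1) (5,4)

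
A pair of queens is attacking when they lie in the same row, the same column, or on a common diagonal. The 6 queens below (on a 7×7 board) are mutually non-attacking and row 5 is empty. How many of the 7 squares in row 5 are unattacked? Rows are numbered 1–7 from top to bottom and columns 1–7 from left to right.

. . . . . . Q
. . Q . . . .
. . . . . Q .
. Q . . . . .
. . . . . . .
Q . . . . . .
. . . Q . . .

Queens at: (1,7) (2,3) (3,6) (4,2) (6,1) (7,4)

(1,7) attacks row 5 at column 7 and diagonals 3.
(2,3) attacks row 5 at column 3 and diagonals 6.
(3,6) attacks row 5 at column 6 and diagonals 4.
(4,2) attacks row 5 at column 2 and diagonals 1, 3.
(6,1) attacks row 5 at column 1 and diagonals 2.
(7,4) attacks row 5 at column 4 and diagonals 2, 6.
Attacked columns: {1, 2, 3, 4, 6, 7}. Safe: {5}.

1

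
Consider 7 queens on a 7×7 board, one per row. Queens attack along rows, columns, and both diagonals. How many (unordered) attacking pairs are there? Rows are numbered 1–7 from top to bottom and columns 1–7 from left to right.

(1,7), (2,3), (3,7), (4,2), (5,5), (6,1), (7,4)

Same column: (1,7)–(3,7) (column 7).
Same diagonal: (3,7)–(5,5) (|3−5| = |7−5| = 2).
Total attacking pairs: 2.

2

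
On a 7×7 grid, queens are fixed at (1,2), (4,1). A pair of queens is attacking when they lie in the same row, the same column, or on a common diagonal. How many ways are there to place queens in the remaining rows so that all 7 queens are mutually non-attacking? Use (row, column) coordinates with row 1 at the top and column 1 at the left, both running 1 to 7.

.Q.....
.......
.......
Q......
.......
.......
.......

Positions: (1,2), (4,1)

2

Branch on row 2: col 4 → 1; col 5 → 1; col 6 → 0; col 7 → 0.
Sum: 1 + 1 + 0 + 0 = 2.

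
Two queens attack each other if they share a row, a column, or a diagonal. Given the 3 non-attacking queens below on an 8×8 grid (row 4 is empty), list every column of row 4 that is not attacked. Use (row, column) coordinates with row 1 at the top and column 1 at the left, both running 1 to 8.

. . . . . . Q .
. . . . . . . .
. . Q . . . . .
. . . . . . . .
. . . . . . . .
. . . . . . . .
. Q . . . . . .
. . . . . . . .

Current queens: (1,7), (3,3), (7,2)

columns 1, 6, 8

(1,7) attacks row 4 at column 7 and diagonals 4.
(3,3) attacks row 4 at column 3 and diagonals 2, 4.
(7,2) attacks row 4 at column 2 and diagonals 5.
Attacked columns: {2, 3, 4, 5, 7}. Safe: {1, 6, 8}.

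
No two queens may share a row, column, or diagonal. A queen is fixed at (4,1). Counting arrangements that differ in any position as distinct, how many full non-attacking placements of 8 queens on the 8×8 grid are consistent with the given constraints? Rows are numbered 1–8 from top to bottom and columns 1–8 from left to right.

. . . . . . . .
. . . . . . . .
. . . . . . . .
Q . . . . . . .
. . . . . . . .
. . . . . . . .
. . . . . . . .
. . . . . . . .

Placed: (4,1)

18

Branch on row 1: col 2 → 2; col 3 → 4; col 5 → 5; col 6 → 4; col 7 → 2; col 8 → 1.
Sum: 2 + 4 + 5 + 4 + 2 + 1 = 18.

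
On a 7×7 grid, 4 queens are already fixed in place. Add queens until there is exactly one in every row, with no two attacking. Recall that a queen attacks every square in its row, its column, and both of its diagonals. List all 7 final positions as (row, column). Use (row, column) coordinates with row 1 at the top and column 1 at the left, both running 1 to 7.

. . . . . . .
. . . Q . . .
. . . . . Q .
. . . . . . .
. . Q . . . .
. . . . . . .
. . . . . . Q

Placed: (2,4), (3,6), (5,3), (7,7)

Row 1: attacked by (2,4)→{3,4,5}; (3,6)→{4,6}; (5,3)→{3,7}; (7,7)→{1,7}. Safe: 2. Place at column 2.
Row 4: attacked by (1,2)→{2,5}; (2,4)→{2,4,6}; (3,6)→{5,6,7}; (5,3)→{2,3,4}; (7,7)→{4,7}. Safe: 1. Place at column 1.
Row 6: attacked by (1,2)→{2,7}; (2,4)→{4}; (3,6)→{3,6}; (4,1)→{1,3}; (5,3)→{2,3,4}; (7,7)→{6,7}. Safe: 5. Place at column 5.
Columns [2, 4, 6, 1, 3, 5, 7], r−c [-1, -2, -3, 3, 2, 1, 0], r+c [3, 6, 9, 5, 8, 11, 14] are all distinct, so no two queens attack.

(1,2) (2,4) (3,6) (4,1) (5,3) (6,5) (7,7)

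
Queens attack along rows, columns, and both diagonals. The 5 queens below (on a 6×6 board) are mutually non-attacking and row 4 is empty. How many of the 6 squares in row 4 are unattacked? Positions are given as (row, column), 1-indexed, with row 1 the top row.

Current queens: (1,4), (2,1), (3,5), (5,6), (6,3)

1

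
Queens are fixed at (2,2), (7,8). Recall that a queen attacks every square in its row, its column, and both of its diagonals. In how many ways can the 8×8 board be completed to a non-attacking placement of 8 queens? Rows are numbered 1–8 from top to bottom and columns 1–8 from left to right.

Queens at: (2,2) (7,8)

Branch on row 1: col 4 → 0; col 5 → 1; col 6 → 1; col 7 → 1.
Sum: 0 + 1 + 1 + 1 = 3.

3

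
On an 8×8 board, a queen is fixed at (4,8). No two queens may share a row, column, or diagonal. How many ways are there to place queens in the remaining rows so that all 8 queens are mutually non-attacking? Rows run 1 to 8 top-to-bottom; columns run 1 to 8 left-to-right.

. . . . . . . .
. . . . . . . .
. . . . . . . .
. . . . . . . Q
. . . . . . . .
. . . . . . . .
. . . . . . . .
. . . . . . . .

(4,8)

Branch on row 1: col 1 → 1; col 2 → 2; col 3 → 4; col 4 → 5; col 6 → 4; col 7 → 2.
Sum: 1 + 2 + 4 + 5 + 4 + 2 = 18.

18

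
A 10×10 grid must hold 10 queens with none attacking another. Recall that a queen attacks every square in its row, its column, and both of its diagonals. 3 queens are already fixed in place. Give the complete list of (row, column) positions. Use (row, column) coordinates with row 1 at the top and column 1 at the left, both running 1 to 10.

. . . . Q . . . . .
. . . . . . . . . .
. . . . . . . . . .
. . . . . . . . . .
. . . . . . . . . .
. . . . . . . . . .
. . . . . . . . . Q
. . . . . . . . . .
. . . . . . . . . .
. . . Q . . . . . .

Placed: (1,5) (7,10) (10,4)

(1,5) (2,8) (3,1) (4,9) (5,7) (6,2) (7,10) (8,3) (9,6) (10,4)

Row 2: attacked by (1,5)→{4,5,6}; (7,10)→{5,10}; (10,4)→{4}. Safe: 1, 2, 3, 7, 8, 9. Place at column 8.
Row 3: attacked by (1,5)→{3,5,7}; (2,8)→{7,8,9}; (7,10)→{6,10}; (10,4)→{4}. Safe: 1, 2. Place at column 1.
Row 4: attacked by (1,5)→{2,5,8}; (2,8)→{6,8,10}; (3,1)→{1,2}; (7,10)→{7,10}; (10,4)→{4,10}. Safe: 3, 9. Place at column 9.
Row 5: attacked by (1,5)→{1,5,9}; (2,8)→{5,8}; (3,1)→{1,3}; (4,9)→{8,9,10}; (7,10)→{8,10}; (10,4)→{4,9}. Safe: 2, 6, 7. Place at column 7.
Row 6: attacked by (1,5)→{5,10}; (2,8)→{4,8}; (3,1)→{1,4}; (4,9)→{7,9}; (5,7)→{6,7,8}; (7,10)→{9,10}; (10,4)→{4,8}. Safe: 2, 3. Place at column 2.
Row 8: attacked by (1,5)→{5}; (2,8)→{2,8}; (3,1)→{1,6}; (4,9)→{5,9}; (5,7)→{4,7,10}; (6,2)→{2,4}; (7,10)→{9,10}; (10,4)→{2,4,6}. Safe: 3. Place at column 3.
Row 9: attacked by (1,5)→{5}; (2,8)→{1,8}; (3,1)→{1,7}; (4,9)→{4,9}; (5,7)→{3,7}; (6,2)→{2,5}; (7,10)→{8,10}; (8,3)→{2,3,4}; (10,4)→{3,4,5}. Safe: 6. Place at column 6.
Columns [5, 8, 1, 9, 7, 2, 10, 3, 6, 4], r−c [-4, -6, 2, -5, -2, 4, -3, 5, 3, 6], r+c [6, 10, 4, 13, 12, 8, 17, 11, 15, 14] are all distinct, so no two queens attack.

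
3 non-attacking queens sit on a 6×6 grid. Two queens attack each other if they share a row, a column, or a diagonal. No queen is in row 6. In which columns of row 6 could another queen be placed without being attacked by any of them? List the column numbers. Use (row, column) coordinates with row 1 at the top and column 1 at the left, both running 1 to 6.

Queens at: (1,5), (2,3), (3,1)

columns 2, 6

(1,5) attacks row 6 at column 5.
(2,3) attacks row 6 at column 3.
(3,1) attacks row 6 at column 1 and diagonals 4.
Attacked columns: {1, 3, 4, 5}. Safe: {2, 6}.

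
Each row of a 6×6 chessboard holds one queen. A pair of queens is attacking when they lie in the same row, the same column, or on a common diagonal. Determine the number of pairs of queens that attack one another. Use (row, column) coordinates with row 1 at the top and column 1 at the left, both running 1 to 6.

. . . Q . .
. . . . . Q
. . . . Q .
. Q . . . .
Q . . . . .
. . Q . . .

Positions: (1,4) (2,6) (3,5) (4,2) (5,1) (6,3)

Same diagonal: (2,6)–(3,5) (|2−3| = |6−5| = 1); (4,2)–(5,1) (|4−5| = |2−1| = 1).
Total attacking pairs: 2.

2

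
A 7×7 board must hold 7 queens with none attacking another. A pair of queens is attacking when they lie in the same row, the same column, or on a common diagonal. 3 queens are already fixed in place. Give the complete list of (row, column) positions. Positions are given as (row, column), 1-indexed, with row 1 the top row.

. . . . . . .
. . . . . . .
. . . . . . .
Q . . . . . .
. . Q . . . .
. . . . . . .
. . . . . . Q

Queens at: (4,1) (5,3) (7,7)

Row 1: attacked by (4,1)→{1,4}; (5,3)→{3,7}; (7,7)→{1,7}. Safe: 2, 5, 6. Place at column 2.
Row 2: attacked by (1,2)→{1,2,3}; (4,1)→{1,3}; (5,3)→{3,6}; (7,7)→{2,7}. Safe: 4, 5. Place at column 4.
Row 3: attacked by (1,2)→{2,4}; (2,4)→{3,4,5}; (4,1)→{1,2}; (5,3)→{1,3,5}; (7,7)→{3,7}. Safe: 6. Place at column 6.
Row 6: attacked by (1,2)→{2,7}; (2,4)→{4}; (3,6)→{3,6}; (4,1)→{1,3}; (5,3)→{2,3,4}; (7,7)→{6,7}. Safe: 5. Place at column 5.
Columns [2, 4, 6, 1, 3, 5, 7], r−c [-1, -2, -3, 3, 2, 1, 0], r+c [3, 6, 9, 5, 8, 11, 14] are all distinct, so no two queens attack.

(1,2) (2,4) (3,6) (4,1) (5,3) (6,5) (7,7)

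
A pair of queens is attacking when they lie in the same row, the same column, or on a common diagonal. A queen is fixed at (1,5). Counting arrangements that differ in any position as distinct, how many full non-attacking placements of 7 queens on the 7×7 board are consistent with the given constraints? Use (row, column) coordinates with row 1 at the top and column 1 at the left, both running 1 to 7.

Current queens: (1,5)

Branch on row 2: col 1 → 2; col 2 → 1; col 3 → 1; col 7 → 2.
Sum: 2 + 1 + 1 + 2 = 6.

6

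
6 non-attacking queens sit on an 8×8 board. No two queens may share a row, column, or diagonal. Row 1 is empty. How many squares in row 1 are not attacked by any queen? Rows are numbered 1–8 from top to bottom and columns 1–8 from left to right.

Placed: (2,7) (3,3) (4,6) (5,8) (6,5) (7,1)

(2,7) attacks row 1 at column 7 and diagonals 6, 8.
(3,3) attacks row 1 at column 3 and diagonals 1, 5.
(4,6) attacks row 1 at column 6 and diagonals 3.
(5,8) attacks row 1 at column 8 and diagonals 4.
(6,5) attacks row 1 at column 5.
(7,1) attacks row 1 at column 1 and diagonals 7.
Attacked columns: {1, 3, 4, 5, 6, 7, 8}. Safe: {2}.

1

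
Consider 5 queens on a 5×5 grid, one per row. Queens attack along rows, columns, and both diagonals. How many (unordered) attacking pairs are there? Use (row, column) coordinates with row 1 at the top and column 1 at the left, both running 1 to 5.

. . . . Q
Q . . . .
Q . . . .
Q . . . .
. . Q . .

4

Same column: (2,1)–(3,1) (column 1); (2,1)–(4,1) (column 1); (3,1)–(4,1) (column 1).
Same diagonal: (3,1)–(5,3) (|3−5| = |1−3| = 2).
Total attacking pairs: 4.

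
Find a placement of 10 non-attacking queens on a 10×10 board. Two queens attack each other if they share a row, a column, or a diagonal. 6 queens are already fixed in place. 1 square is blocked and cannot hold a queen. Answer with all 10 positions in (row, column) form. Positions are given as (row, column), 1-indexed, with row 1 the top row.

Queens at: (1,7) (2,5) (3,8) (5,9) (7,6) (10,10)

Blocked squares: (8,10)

(1,7) (2,5) (3,8) (4,2) (5,9) (6,3) (7,6) (8,4) (9,1) (10,10)

Row 4: attacked by (1,7)→{4,7,10}; (2,5)→{3,5,7}; (3,8)→{7,8,9}; (5,9)→{8,9,10}; (7,6)→{3,6,9}; (10,10)→{4,10}. Safe: 1, 2. Place at column 2.
Row 6: attacked by (1,7)→{2,7}; (2,5)→{1,5,9}; (3,8)→{5,8}; (4,2)→{2,4}; (5,9)→{8,9,10}; (7,6)→{5,6,7}; (10,10)→{6,10}. Safe: 3. Place at column 3.
Row 8: attacked by (1,7)→{7}; (2,5)→{5}; (3,8)→{3,8}; (4,2)→{2,6}; (5,9)→{6,9}; (6,3)→{1,3,5}; (7,6)→{5,6,7}; (10,10)→{8,10}. Blocked: 10. Safe: 4. Place at column 4.
Row 9: attacked by (1,7)→{7}; (2,5)→{5}; (3,8)→{2,8}; (4,2)→{2,7}; (5,9)→{5,9}; (6,3)→{3,6}; (7,6)→{4,6,8}; (8,4)→{3,4,5}; (10,10)→{9,10}. Safe: 1. Place at column 1.
Columns [7, 5, 8, 2, 9, 3, 6, 4, 1, 10], r−c [-6, -3, -5, 2, -4, 3, 1, 4, 8, 0], r+c [8, 7, 11, 6, 14, 9, 13, 12, 10, 20] are all distinct, so no two queens attack.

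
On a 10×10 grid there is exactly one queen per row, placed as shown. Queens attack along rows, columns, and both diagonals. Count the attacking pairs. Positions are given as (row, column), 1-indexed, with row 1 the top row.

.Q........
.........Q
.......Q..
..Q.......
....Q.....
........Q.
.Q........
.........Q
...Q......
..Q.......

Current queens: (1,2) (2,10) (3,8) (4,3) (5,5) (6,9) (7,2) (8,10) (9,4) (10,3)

5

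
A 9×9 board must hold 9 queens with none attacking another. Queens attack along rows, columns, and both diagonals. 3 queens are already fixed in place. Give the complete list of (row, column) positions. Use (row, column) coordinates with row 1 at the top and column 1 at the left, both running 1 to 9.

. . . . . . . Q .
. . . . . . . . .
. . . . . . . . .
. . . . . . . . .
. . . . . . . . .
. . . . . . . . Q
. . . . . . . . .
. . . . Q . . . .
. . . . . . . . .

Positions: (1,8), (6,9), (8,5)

(1,8) (2,1) (3,4) (4,6) (5,3) (6,9) (7,7) (8,5) (9,2)

Row 2: attacked by (1,8)→{7,8,9}; (6,9)→{5,9}; (8,5)→{5}. Safe: 1, 2, 3, 4, 6. Place at column 1.
Row 3: attacked by (1,8)→{6,8}; (2,1)→{1,2}; (6,9)→{6,9}; (8,5)→{5}. Safe: 3, 4, 7. Place at column 4.
Row 4: attacked by (1,8)→{5,8}; (2,1)→{1,3}; (3,4)→{3,4,5}; (6,9)→{7,9}; (8,5)→{1,5,9}. Safe: 2, 6. Place at column 6.
Row 5: attacked by (1,8)→{4,8}; (2,1)→{1,4}; (3,4)→{2,4,6}; (4,6)→{5,6,7}; (6,9)→{8,9}; (8,5)→{2,5,8}. Safe: 3. Place at column 3.
Row 7: attacked by (1,8)→{2,8}; (2,1)→{1,6}; (3,4)→{4,8}; (4,6)→{3,6,9}; (5,3)→{1,3,5}; (6,9)→{8,9}; (8,5)→{4,5,6}. Safe: 7. Place at column 7.
Row 9: attacked by (1,8)→{8}; (2,1)→{1,8}; (3,4)→{4}; (4,6)→{1,6}; (5,3)→{3,7}; (6,9)→{6,9}; (7,7)→{5,7,9}; (8,5)→{4,5,6}. Safe: 2. Place at column 2.
Columns [8, 1, 4, 6, 3, 9, 7, 5, 2], r−c [-7, 1, -1, -2, 2, -3, 0, 3, 7], r+c [9, 3, 7, 10, 8, 15, 14, 13, 11] are all distinct, so no two queens attack.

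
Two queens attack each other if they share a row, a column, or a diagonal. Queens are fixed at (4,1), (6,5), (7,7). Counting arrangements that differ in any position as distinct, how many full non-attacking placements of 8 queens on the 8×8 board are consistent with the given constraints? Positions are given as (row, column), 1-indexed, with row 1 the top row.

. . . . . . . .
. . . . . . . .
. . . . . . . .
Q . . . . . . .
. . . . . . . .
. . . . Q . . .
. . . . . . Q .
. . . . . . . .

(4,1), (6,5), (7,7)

Branch on row 1: col 2 → 1; col 3 → 1; col 6 → 0; col 8 → 0.
Sum: 1 + 1 + 0 + 0 = 2.

2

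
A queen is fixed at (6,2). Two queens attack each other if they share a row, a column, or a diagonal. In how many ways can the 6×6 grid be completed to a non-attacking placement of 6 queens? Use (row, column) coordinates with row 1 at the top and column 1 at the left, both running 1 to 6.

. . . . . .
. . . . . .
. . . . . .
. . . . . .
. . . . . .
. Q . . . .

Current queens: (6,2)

1

Branch on row 1: col 1 → 0; col 3 → 0; col 4 → 0; col 5 → 1; col 6 → 0.
Sum: 0 + 0 + 0 + 1 + 0 = 1.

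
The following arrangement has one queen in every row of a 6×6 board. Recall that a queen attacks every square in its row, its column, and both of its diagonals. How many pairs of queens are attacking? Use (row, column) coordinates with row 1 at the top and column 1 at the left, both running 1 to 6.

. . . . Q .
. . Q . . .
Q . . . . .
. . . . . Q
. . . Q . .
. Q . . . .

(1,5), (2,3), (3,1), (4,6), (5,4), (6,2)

0

All columns are distinct and no two queens satisfy |Δrow| = |Δcol|, so no pair attacks.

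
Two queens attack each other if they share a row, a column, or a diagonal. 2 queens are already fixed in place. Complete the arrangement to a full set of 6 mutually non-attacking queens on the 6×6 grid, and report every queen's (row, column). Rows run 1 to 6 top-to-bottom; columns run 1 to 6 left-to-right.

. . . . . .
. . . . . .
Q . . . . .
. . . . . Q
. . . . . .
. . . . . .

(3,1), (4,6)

(1,5) (2,3) (3,1) (4,6) (5,4) (6,2)

Row 1: attacked by (3,1)→{1,3}; (4,6)→{3,6}. Safe: 2, 4, 5. Place at column 5.
Row 2: attacked by (1,5)→{4,5,6}; (3,1)→{1,2}; (4,6)→{4,6}. Safe: 3. Place at column 3.
Row 5: attacked by (1,5)→{1,5}; (2,3)→{3,6}; (3,1)→{1,3}; (4,6)→{5,6}. Safe: 2, 4. Place at column 4.
Row 6: attacked by (1,5)→{5}; (2,3)→{3}; (3,1)→{1,4}; (4,6)→{4,6}; (5,4)→{3,4,5}. Safe: 2. Place at column 2.
Columns [5, 3, 1, 6, 4, 2], r−c [-4, -1, 2, -2, 1, 4], r+c [6, 5, 4, 10, 9, 8] are all distinct, so no two queens attack.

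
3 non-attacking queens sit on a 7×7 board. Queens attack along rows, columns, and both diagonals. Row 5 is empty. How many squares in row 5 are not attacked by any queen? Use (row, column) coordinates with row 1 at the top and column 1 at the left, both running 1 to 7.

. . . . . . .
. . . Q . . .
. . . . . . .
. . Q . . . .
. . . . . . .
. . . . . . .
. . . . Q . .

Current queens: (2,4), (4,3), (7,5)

(2,4) attacks row 5 at column 4 and diagonals 1, 7.
(4,3) attacks row 5 at column 3 and diagonals 2, 4.
(7,5) attacks row 5 at column 5 and diagonals 3, 7.
Attacked columns: {1, 2, 3, 4, 5, 7}. Safe: {6}.

1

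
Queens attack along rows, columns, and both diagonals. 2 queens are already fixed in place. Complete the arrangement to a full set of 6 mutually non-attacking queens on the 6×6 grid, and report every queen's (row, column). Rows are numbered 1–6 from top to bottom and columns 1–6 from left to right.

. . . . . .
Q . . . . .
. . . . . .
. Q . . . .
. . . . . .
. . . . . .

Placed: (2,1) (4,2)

Row 1: attacked by (2,1)→{1,2}; (4,2)→{2,5}. Safe: 3, 4, 6. Place at column 4.
Row 3: attacked by (1,4)→{2,4,6}; (2,1)→{1,2}; (4,2)→{1,2,3}. Safe: 5. Place at column 5.
Row 5: attacked by (1,4)→{4}; (2,1)→{1,4}; (3,5)→{3,5}; (4,2)→{1,2,3}. Safe: 6. Place at column 6.
Row 6: attacked by (1,4)→{4}; (2,1)→{1,5}; (3,5)→{2,5}; (4,2)→{2,4}; (5,6)→{5,6}. Safe: 3. Place at column 3.
Columns [4, 1, 5, 2, 6, 3], r−c [-3, 1, -2, 2, -1, 3], r+c [5, 3, 8, 6, 11, 9] are all distinct, so no two queens attack.

(1,4) (2,1) (3,5) (4,2) (5,6) (6,3)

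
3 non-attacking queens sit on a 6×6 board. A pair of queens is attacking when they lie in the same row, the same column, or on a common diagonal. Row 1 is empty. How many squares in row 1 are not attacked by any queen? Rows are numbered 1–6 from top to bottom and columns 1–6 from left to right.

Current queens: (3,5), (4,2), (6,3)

3

(3,5) attacks row 1 at column 5 and diagonals 3.
(4,2) attacks row 1 at column 2 and diagonals 5.
(6,3) attacks row 1 at column 3.
Attacked columns: {2, 3, 5}. Safe: {1, 4, 6}.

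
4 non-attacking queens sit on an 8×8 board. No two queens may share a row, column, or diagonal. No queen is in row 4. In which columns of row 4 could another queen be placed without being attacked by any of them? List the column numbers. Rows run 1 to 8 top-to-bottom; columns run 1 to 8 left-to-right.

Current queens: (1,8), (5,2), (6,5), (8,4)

(1,8) attacks row 4 at column 8 and diagonals 5.
(5,2) attacks row 4 at column 2 and diagonals 1, 3.
(6,5) attacks row 4 at column 5 and diagonals 3, 7.
(8,4) attacks row 4 at column 4 and diagonals 8.
Attacked columns: {1, 2, 3, 4, 5, 7, 8}. Safe: {6}.

columns 6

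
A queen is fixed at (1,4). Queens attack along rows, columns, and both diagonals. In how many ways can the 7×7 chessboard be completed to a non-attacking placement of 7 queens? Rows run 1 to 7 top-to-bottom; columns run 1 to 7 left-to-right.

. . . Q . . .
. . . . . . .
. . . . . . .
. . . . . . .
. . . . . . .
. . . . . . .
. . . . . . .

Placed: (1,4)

Branch on row 2: col 1 → 2; col 2 → 1; col 6 → 1; col 7 → 2.
Sum: 2 + 1 + 1 + 2 = 6.

6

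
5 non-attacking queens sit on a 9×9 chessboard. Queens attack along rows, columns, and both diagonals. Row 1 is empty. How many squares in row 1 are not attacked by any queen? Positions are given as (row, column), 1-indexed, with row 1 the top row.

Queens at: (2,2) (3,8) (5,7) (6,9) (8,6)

(2,2) attacks row 1 at column 2 and diagonals 1, 3.
(3,8) attacks row 1 at column 8 and diagonals 6.
(5,7) attacks row 1 at column 7 and diagonals 3.
(6,9) attacks row 1 at column 9 and diagonals 4.
(8,6) attacks row 1 at column 6.
Attacked columns: {1, 2, 3, 4, 6, 7, 8, 9}. Safe: {5}.

1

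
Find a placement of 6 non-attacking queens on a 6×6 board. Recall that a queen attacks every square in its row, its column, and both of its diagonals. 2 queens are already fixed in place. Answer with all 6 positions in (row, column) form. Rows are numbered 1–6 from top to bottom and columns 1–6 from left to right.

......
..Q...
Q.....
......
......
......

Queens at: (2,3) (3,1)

(1,5) (2,3) (3,1) (4,6) (5,4) (6,2)

Row 1: attacked by (2,3)→{2,3,4}; (3,1)→{1,3}. Safe: 5, 6. Place at column 5.
Row 4: attacked by (1,5)→{2,5}; (2,3)→{1,3,5}; (3,1)→{1,2}. Safe: 4, 6. Place at column 6.
Row 5: attacked by (1,5)→{1,5}; (2,3)→{3,6}; (3,1)→{1,3}; (4,6)→{5,6}. Safe: 2, 4. Place at column 4.
Row 6: attacked by (1,5)→{5}; (2,3)→{3}; (3,1)→{1,4}; (4,6)→{4,6}; (5,4)→{3,4,5}. Safe: 2. Place at column 2.
Columns [5, 3, 1, 6, 4, 2], r−c [-4, -1, 2, -2, 1, 4], r+c [6, 5, 4, 10, 9, 8] are all distinct, so no two queens attack.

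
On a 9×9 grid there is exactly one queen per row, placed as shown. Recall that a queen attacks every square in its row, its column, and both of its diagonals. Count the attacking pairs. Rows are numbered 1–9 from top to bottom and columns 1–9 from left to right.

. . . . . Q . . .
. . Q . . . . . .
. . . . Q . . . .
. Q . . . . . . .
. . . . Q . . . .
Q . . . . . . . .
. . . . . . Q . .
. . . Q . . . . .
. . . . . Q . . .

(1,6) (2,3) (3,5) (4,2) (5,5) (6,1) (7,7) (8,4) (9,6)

4

Same column: (1,6)–(9,6) (column 6); (3,5)–(5,5) (column 5).
Same diagonal: (1,6)–(6,1) (|1−6| = |6−1| = 5); (5,5)–(7,7) (|5−7| = |5−7| = 2).
Total attacking pairs: 4.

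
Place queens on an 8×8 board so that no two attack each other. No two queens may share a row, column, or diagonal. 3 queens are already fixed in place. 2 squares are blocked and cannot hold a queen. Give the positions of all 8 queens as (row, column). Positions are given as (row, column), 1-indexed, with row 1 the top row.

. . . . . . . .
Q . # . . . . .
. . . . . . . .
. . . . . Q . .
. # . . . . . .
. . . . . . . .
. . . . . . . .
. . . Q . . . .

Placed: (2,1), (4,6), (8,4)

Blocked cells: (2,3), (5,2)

(1,5) (2,1) (3,8) (4,6) (5,3) (6,7) (7,2) (8,4)

Row 1: attacked by (2,1)→{1,2}; (4,6)→{3,6}; (8,4)→{4}. Safe: 5, 7, 8. Place at column 5.
Row 3: attacked by (1,5)→{3,5,7}; (2,1)→{1,2}; (4,6)→{5,6,7}; (8,4)→{4}. Safe: 8. Place at column 8.
Row 5: attacked by (1,5)→{1,5}; (2,1)→{1,4}; (3,8)→{6,8}; (4,6)→{5,6,7}; (8,4)→{1,4,7}. Blocked: 2. Safe: 3. Place at column 3.
Row 6: attacked by (1,5)→{5}; (2,1)→{1,5}; (3,8)→{5,8}; (4,6)→{4,6,8}; (5,3)→{2,3,4}; (8,4)→{2,4,6}. Safe: 7. Place at column 7.
Row 7: attacked by (1,5)→{5}; (2,1)→{1,6}; (3,8)→{4,8}; (4,6)→{3,6}; (5,3)→{1,3,5}; (6,7)→{6,7,8}; (8,4)→{3,4,5}. Safe: 2. Place at column 2.
Columns [5, 1, 8, 6, 3, 7, 2, 4], r−c [-4, 1, -5, -2, 2, -1, 5, 4], r+c [6, 3, 11, 10, 8, 13, 9, 12] are all distinct, so no two queens attack.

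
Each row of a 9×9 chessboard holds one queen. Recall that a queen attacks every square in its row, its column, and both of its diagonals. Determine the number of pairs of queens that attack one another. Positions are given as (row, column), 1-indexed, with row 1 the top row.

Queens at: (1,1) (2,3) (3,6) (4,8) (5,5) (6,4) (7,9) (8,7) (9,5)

Same column: (5,5)–(9,5) (column 5).
Same diagonal: (1,1)–(5,5) (|1−5| = |1−5| = 4); (5,5)–(6,4) (|5−6| = |5−4| = 1).
Total attacking pairs: 3.

3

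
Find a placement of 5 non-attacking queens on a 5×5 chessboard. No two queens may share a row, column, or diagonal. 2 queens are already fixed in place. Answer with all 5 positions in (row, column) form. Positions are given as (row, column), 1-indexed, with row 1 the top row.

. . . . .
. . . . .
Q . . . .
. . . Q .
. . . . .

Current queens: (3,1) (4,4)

Row 1: attacked by (3,1)→{1,3}; (4,4)→{1,4}. Safe: 2, 5. Place at column 5.
Row 2: attacked by (1,5)→{4,5}; (3,1)→{1,2}; (4,4)→{2,4}. Safe: 3. Place at column 3.
Row 5: attacked by (1,5)→{1,5}; (2,3)→{3}; (3,1)→{1,3}; (4,4)→{3,4,5}. Safe: 2. Place at column 2.
Columns [5, 3, 1, 4, 2], r−c [-4, -1, 2, 0, 3], r+c [6, 5, 4, 8, 7] are all distinct, so no two queens attack.

(1,5) (2,3) (3,1) (4,4) (5,2)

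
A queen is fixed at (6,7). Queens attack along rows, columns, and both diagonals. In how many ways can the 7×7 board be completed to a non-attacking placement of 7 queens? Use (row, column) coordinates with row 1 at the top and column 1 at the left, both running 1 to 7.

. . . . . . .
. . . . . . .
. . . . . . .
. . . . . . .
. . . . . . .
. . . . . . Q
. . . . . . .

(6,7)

Branch on row 1: col 1 → 1; col 3 → 2; col 4 → 2; col 5 → 1; col 6 → 1.
Sum: 1 + 2 + 2 + 1 + 1 = 7.

7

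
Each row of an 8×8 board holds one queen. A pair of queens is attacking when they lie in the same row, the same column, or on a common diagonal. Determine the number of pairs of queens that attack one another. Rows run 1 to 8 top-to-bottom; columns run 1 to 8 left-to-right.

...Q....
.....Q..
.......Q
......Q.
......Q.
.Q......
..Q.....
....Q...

Same column: (4,7)–(5,7) (column 7).
Same diagonal: (1,4)–(4,7) (|1−4| = |4−7| = 3); (2,6)–(6,2) (|2−6| = |6−2| = 4); (3,8)–(4,7) (|3−4| = |8−7| = 1); (6,2)–(7,3) (|6−7| = |2−3| = 1).
Total attacking pairs: 5.

5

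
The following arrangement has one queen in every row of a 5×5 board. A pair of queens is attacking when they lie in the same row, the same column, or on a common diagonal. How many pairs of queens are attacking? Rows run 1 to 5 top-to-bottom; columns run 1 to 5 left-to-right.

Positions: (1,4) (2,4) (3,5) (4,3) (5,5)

Same column: (1,4)–(2,4) (column 4); (3,5)–(5,5) (column 5).
Same diagonal: (2,4)–(3,5) (|2−3| = |4−5| = 1).
Total attacking pairs: 3.

3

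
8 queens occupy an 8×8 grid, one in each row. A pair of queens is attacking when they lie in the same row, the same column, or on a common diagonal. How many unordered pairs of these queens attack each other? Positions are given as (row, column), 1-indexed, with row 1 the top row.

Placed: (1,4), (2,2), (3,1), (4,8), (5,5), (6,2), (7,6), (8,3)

Same column: (2,2)–(6,2) (column 2).
Same diagonal: (2,2)–(3,1) (|2−3| = |2−1| = 1); (2,2)–(5,5) (|2−5| = |2−5| = 3).
Total attacking pairs: 3.

3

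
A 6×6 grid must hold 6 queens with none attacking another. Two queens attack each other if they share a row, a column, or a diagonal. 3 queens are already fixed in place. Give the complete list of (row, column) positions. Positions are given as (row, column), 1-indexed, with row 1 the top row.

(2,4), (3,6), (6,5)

Row 1: attacked by (2,4)→{3,4,5}; (3,6)→{4,6}; (6,5)→{5}. Safe: 1, 2. Place at column 2.
Row 4: attacked by (1,2)→{2,5}; (2,4)→{2,4,6}; (3,6)→{5,6}; (6,5)→{3,5}. Safe: 1. Place at column 1.
Row 5: attacked by (1,2)→{2,6}; (2,4)→{1,4}; (3,6)→{4,6}; (4,1)→{1,2}; (6,5)→{4,5,6}. Safe: 3. Place at column 3.
Columns [2, 4, 6, 1, 3, 5], r−c [-1, -2, -3, 3, 2, 1], r+c [3, 6, 9, 5, 8, 11] are all distinct, so no two queens attack.

(1,2) (2,4) (3,6) (4,1) (5,3) (6,5)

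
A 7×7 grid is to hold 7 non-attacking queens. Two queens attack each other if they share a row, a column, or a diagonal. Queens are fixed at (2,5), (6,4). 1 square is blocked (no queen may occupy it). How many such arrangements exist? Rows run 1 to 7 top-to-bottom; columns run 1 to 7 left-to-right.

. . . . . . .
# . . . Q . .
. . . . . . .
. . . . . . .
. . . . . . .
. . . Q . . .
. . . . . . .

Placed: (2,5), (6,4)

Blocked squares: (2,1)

Branch on row 1: col 1 → 0; col 2 → 1; col 3 → 0; col 7 → 1.
Sum: 0 + 1 + 0 + 1 = 2.

2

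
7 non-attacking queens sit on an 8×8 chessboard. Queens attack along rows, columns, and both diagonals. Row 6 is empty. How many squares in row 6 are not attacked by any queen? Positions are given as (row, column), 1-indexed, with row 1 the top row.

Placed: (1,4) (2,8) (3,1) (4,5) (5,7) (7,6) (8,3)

1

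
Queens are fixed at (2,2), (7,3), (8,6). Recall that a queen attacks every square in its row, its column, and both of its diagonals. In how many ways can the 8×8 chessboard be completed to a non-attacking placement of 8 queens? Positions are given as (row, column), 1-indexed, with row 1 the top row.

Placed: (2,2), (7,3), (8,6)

Branch on row 1: col 4 → 1; col 5 → 1; col 7 → 1; col 8 → 1.
Sum: 1 + 1 + 1 + 1 = 4.

4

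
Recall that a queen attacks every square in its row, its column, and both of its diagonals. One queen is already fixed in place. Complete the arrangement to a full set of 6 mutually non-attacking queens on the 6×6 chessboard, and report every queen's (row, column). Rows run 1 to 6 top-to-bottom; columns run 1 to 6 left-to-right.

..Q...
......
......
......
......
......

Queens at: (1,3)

(1,3) (2,6) (3,2) (4,5) (5,1) (6,4)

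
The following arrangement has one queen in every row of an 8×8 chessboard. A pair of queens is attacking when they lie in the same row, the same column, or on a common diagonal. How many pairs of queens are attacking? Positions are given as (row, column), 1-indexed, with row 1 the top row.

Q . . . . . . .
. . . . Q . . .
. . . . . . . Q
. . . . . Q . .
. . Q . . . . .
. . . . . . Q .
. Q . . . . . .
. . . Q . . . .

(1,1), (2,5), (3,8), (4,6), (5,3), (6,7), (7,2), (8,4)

All columns are distinct and no two queens satisfy |Δrow| = |Δcol|, so no pair attacks.

0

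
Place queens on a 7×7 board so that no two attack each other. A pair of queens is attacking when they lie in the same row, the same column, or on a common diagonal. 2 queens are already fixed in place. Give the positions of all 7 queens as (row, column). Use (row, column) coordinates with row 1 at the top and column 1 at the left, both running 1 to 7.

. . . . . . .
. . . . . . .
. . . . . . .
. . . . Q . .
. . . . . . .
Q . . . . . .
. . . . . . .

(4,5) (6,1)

Row 1: attacked by (4,5)→{2,5}; (6,1)→{1,6}. Safe: 3, 4, 7. Place at column 4.
Row 2: attacked by (1,4)→{3,4,5}; (4,5)→{3,5,7}; (6,1)→{1,5}. Safe: 2, 6. Place at column 2.
Row 3: attacked by (1,4)→{2,4,6}; (2,2)→{1,2,3}; (4,5)→{4,5,6}; (6,1)→{1,4}. Safe: 7. Place at column 7.
Row 5: attacked by (1,4)→{4}; (2,2)→{2,5}; (3,7)→{5,7}; (4,5)→{4,5,6}; (6,1)→{1,2}. Safe: 3. Place at column 3.
Row 7: attacked by (1,4)→{4}; (2,2)→{2,7}; (3,7)→{3,7}; (4,5)→{2,5}; (5,3)→{1,3,5}; (6,1)→{1,2}. Safe: 6. Place at column 6.
Columns [4, 2, 7, 5, 3, 1, 6], r−c [-3, 0, -4, -1, 2, 5, 1], r+c [5, 4, 10, 9, 8, 7, 13] are all distinct, so no two queens attack.

(1,4) (2,2) (3,7) (4,5) (5,3) (6,1) (7,6)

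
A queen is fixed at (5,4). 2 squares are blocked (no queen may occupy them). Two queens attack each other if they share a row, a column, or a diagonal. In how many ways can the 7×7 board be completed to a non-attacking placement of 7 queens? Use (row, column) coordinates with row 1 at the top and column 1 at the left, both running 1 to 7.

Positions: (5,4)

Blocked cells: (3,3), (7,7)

2

Branch on row 1: col 1 → 0; col 2 → 0; col 3 → 1; col 5 → 0; col 6 → 1; col 7 → 0.
Sum: 0 + 0 + 1 + 0 + 1 + 0 = 2.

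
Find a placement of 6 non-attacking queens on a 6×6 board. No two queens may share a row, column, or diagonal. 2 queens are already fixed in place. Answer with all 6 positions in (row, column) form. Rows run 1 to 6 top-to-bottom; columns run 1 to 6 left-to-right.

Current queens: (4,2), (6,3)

(1,4) (2,1) (3,5) (4,2) (5,6) (6,3)

Row 1: attacked by (4,2)→{2,5}; (6,3)→{3}. Safe: 1, 4, 6. Place at column 4.
Row 2: attacked by (1,4)→{3,4,5}; (4,2)→{2,4}; (6,3)→{3}. Safe: 1, 6. Place at column 1.
Row 3: attacked by (1,4)→{2,4,6}; (2,1)→{1,2}; (4,2)→{1,2,3}; (6,3)→{3,6}. Safe: 5. Place at column 5.
Row 5: attacked by (1,4)→{4}; (2,1)→{1,4}; (3,5)→{3,5}; (4,2)→{1,2,3}; (6,3)→{2,3,4}. Safe: 6. Place at column 6.
Columns [4, 1, 5, 2, 6, 3], r−c [-3, 1, -2, 2, -1, 3], r+c [5, 3, 8, 6, 11, 9] are all distinct, so no two queens attack.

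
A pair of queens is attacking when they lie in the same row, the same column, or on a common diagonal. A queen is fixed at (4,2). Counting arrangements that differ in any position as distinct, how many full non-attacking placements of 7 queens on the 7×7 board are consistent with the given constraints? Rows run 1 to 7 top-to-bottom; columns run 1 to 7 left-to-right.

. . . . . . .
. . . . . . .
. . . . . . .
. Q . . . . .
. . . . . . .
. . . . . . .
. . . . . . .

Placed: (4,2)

6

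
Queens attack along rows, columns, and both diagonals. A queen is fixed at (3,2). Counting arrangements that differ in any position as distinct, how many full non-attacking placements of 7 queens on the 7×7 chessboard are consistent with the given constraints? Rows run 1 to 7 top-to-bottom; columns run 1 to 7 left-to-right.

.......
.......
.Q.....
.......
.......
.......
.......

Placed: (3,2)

Branch on row 1: col 1 → 1; col 3 → 2; col 5 → 2; col 6 → 1; col 7 → 0.
Sum: 1 + 2 + 2 + 1 + 0 = 6.

6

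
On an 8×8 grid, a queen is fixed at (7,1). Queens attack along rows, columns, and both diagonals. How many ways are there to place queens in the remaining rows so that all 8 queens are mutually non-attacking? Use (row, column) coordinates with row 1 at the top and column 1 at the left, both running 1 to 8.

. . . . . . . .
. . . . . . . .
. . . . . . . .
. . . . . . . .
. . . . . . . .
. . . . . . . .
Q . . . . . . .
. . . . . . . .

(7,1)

8

Branch on row 1: col 2 → 1; col 3 → 1; col 4 → 2; col 5 → 1; col 6 → 3; col 8 → 0.
Sum: 1 + 1 + 2 + 1 + 3 + 0 = 8.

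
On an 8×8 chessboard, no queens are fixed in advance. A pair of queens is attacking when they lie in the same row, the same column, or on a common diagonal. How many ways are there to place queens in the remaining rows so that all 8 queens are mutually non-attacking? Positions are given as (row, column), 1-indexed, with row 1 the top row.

92

Branch on row 1: col 1 → 4; col 2 → 8; col 3 → 16; col 4 → 18; col 5 → 18; col 6 → 16; col 7 → 8; col 8 → 4.
Sum: 4 + 8 + 16 + 18 + 18 + 16 + 8 + 4 = 92.
(This is the classic 8-queens count.)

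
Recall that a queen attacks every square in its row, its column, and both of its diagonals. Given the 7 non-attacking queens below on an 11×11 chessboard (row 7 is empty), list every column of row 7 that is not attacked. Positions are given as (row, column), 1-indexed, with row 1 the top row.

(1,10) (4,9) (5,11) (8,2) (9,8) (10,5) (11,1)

columns 7

(1,10) attacks row 7 at column 10 and diagonals 4.
(4,9) attacks row 7 at column 9 and diagonals 6.
(5,11) attacks row 7 at column 11 and diagonals 9.
(8,2) attacks row 7 at column 2 and diagonals 1, 3.
(9,8) attacks row 7 at column 8 and diagonals 6, 10.
(10,5) attacks row 7 at column 5 and diagonals 2, 8.
(11,1) attacks row 7 at column 1 and diagonals 5.
Attacked columns: {1, 2, 3, 4, 5, 6, 8, 9, 10, 11}. Safe: {7}.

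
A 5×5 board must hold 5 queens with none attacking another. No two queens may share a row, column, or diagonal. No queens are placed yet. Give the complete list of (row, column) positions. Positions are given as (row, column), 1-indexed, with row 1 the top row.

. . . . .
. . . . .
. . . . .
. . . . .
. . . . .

(1,5) (2,2) (3,4) (4,1) (5,3)

Row 1: Safe: 1, 2, 3, 4, 5. Place at column 5.
Row 2: attacked by (1,5)→{4,5}. Safe: 1, 2, 3. Place at column 2.
Row 3: attacked by (1,5)→{3,5}; (2,2)→{1,2,3}. Safe: 4. Place at column 4.
Row 4: attacked by (1,5)→{2,5}; (2,2)→{2,4}; (3,4)→{3,4,5}. Safe: 1. Place at column 1.
Row 5: attacked by (1,5)→{1,5}; (2,2)→{2,5}; (3,4)→{2,4}; (4,1)→{1,2}. Safe: 3. Place at column 3.
Columns [5, 2, 4, 1, 3], r−c [-4, 0, -1, 3, 2], r+c [6, 4, 7, 5, 8] are all distinct, so no two queens attack.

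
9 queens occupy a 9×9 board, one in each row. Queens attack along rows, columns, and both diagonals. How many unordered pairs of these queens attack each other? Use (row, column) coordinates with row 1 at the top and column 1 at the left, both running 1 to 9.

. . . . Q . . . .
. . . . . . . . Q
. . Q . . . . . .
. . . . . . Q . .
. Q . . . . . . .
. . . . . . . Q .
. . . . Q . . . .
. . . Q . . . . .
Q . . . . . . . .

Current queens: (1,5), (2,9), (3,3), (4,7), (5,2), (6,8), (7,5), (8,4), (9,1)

4

Same column: (1,5)–(7,5) (column 5).
Same diagonal: (1,5)–(3,3) (|1−3| = |5−3| = 2); (2,9)–(4,7) (|2−4| = |9−7| = 2); (7,5)–(8,4) (|7−8| = |5−4| = 1).
Total attacking pairs: 4.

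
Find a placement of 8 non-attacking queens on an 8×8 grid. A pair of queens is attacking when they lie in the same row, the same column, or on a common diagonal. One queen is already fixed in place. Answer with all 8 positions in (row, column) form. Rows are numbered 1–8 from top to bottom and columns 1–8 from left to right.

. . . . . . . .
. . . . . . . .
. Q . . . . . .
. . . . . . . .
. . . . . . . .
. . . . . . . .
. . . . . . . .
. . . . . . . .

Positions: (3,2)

(1,6) (2,4) (3,2) (4,8) (5,5) (6,7) (7,1) (8,3)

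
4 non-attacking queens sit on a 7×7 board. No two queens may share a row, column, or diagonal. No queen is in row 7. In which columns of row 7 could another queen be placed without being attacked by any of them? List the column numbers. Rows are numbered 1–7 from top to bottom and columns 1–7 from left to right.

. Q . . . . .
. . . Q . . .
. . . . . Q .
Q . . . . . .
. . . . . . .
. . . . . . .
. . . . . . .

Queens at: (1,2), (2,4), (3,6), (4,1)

columns 3, 5, 7

(1,2) attacks row 7 at column 2.
(2,4) attacks row 7 at column 4.
(3,6) attacks row 7 at column 6 and diagonals 2.
(4,1) attacks row 7 at column 1 and diagonals 4.
Attacked columns: {1, 2, 4, 6}. Safe: {3, 5, 7}.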